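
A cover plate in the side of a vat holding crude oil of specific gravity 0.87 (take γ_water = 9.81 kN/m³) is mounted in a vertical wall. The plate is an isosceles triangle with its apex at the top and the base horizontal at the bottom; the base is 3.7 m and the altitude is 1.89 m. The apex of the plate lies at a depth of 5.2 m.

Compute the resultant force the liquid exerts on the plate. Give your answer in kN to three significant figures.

γ = 0.87 × 9.81 = 8.5347 kN/m³.
With the apex up, the centroid sits 2h/3 = 2 × 1.89/3 = 1.26 m below the apex, so the centroid depth is h_c = 5.2 + 1.26 = 6.46 m.
A = ½ × 3.7 × 1.89 = 3.4965 m².
Resultant F = γ·h_c·A = 8.5347 × 6.46 × 3.4965 = 192.777 kN.

F ≈ 193 kN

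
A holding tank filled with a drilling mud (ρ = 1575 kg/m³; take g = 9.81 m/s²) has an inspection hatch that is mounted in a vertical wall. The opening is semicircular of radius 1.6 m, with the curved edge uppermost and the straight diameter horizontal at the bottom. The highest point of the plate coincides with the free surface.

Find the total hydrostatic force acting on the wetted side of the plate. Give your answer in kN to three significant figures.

F ≈ 57.2 kN

γ = ρg = 1575 × 9.81 / 1000 = 15.45075 kN/m³.
The centroid lies 4r/(3π) = 0.679061 m above the diameter, so r − 4r/(3π) = 1.6 − 0.679061 = 0.920939 m below the topmost point, so the centroid depth is h_c = 0.920939 m.
A = πr²/2 = π × 1.6²/2 = 4.02124 m².
Resultant F = γ·h_c·A = 15.45075 × 0.920939 × 4.02124 = 57.219 kN.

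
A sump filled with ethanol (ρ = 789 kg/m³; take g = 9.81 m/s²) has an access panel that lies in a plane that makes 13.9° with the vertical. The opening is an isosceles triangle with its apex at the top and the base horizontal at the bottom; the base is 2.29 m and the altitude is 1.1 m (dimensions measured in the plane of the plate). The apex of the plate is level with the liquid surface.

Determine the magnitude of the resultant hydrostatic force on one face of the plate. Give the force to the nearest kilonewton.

γ = ρg = 789 × 9.81 / 1000 = 7.74009 kN/m³.
The plate makes 13.9° with the vertical, i.e. θ = 90° − 13.9° = 76.1° to the horizontal. Measuring y along the incline from the free-surface line, vertical depth h = y·sinθ with sinθ = 0.970716.
With the apex up, the centroid sits 2h/3 = 2 × 1.1/3 = 0.733333 m below the apex, so y_c = 0.733333 m and h_c = 0.733333 × 0.970716 = 0.711858 m.
A = ½ × 2.29 × 1.1 = 1.2595 m².
Resultant F = γ·h_c·A = 7.74009 × 0.711858 × 1.2595 = 6.93965 kN.

F ≈ 7 kN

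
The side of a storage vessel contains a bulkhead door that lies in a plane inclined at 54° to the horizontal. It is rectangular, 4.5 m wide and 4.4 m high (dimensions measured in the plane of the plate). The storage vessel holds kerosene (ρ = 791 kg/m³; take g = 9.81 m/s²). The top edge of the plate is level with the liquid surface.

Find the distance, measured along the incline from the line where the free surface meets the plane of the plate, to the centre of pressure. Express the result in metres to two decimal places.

y_p = 2.93 m

γ = ρg = 791 × 9.81 / 1000 = 7.75971 kN/m³.
Let θ = 54° be the plate's angle to the horizontal; measure y along the incline from where the plane meets the free surface. Vertical depth h = y·sinθ with sinθ = 0.809017.
The centroid lies 4.4/2 = 2.2 m below the top edge, so y_c = 2.2 m and h_c = 2.2 × 0.809017 = 1.77984 m.
A = 4.5 × 4.4 = 19.8 m².
Resultant F = γ·h_c·A = 7.75971 × 1.77984 × 19.8 = 273.459 kN.
I_c = b·h³/12 = 4.5 × 4.4³/12 = 31.944 m⁴.
Centre of pressure: y_p = y_c + I_c/(y_c·A) = 2.2 + 31.944/(2.2 × 19.8) = 2.2 + 0.733333 = 2.93333 m along the plane.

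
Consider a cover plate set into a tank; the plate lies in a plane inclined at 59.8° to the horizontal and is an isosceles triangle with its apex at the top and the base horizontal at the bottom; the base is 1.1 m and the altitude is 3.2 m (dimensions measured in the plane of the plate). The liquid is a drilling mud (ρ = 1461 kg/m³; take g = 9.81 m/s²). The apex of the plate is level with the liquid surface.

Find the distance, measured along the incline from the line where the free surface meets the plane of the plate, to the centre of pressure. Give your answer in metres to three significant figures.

γ = ρg = 1461 × 9.81 / 1000 = 14.33241 kN/m³.
Let θ = 59.8° be the plate's angle to the horizontal; measure y along the incline from where the plane meets the free surface. Vertical depth h = y·sinθ with sinθ = 0.864275.
With the apex up, the centroid sits 2h/3 = 2 × 3.2/3 = 2.13333 m below the apex, so y_c = 2.13333 m and h_c = 2.13333 × 0.864275 = 1.84378 m.
A = ½ × 1.1 × 3.2 = 1.76 m².
Resultant F = γ·h_c·A = 14.33241 × 1.84378 × 1.76 = 46.5094 kN.
I_c = b·h³/36 = 1.1 × 3.2³/36 = 1.00124 m⁴.
Centre of pressure: y_p = y_c + I_c/(y_c·A) = 2.13333 + 1.00124/(2.13333 × 1.76) = 2.13333 + 0.266666 = 2.4 m along the plane.

y_p = 2.40 m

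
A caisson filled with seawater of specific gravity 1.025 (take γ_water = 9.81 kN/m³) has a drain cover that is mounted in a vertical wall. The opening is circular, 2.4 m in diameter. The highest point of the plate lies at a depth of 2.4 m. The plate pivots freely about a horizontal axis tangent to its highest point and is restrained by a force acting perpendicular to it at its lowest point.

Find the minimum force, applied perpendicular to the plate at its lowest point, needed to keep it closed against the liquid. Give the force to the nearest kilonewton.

P ≈ 89 kN

γ = 1.025 × 9.81 = 10.05525 kN/m³.
The centroid is at the centre, 1.2 m below the top of the plate, so the centroid depth is h_c = 2.4 + 1.2 = 3.6 m.
A = π(1.2)² = 4.52389 m².
Resultant F = γ·h_c·A = 10.05525 × 3.6 × 4.52389 = 163.76 kN.
I_c = πr⁴/4 = π × 1.2⁴/4 = 1.6286 m⁴.
Centre of pressure: y_p = y_c + I_c/(y_c·A) = 3.6 + 1.6286/(3.6 × 4.52389) = 3.6 + 0.1 = 3.7 m along the plane.
The resultant acts 1.2 + 0.1 = 1.3 m (along the plate) below the hinge at the top edge, so the moment about the hinge is M = F × 1.3 = 163.76 × 1.3 = 212.888 kN·m.
A normal force at the bottom, 2.4 m from the hinge, must supply this moment: P = 212.888/2.4 = 88.7033 kN.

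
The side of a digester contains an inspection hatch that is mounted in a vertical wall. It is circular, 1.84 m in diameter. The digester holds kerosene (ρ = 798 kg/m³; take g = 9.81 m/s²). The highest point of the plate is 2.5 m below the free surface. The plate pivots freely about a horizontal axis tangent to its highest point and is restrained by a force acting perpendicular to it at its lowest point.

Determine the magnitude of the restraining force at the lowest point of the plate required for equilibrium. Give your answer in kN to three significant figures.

γ = ρg = 798 × 9.81 / 1000 = 7.82838 kN/m³.
The centroid is at the centre, 0.92 m below the top of the plate, so the centroid depth is h_c = 2.5 + 0.92 = 3.42 m.
A = π(0.92)² = 2.65904 m².
Resultant F = γ·h_c·A = 7.82838 × 3.42 × 2.65904 = 71.1906 kN.
I_c = πr⁴/4 = π × 0.92⁴/4 = 0.562654 m⁴.
Centre of pressure: y_p = y_c + I_c/(y_c·A) = 3.42 + 0.562654/(3.42 × 2.65904) = 3.42 + 0.0618715 = 3.48187 m along the plane.
The resultant acts 0.92 + 0.0618715 = 0.981872 m (along the plate) below the hinge at the top edge, so the moment about the hinge is M = F × 0.981872 = 71.1906 × 0.981872 = 69.9001 kN·m.
A normal force at the bottom, 1.84 m from the hinge, must supply this moment: P = 69.9001/1.84 = 37.9892 kN.

P ≈ 38.0 kN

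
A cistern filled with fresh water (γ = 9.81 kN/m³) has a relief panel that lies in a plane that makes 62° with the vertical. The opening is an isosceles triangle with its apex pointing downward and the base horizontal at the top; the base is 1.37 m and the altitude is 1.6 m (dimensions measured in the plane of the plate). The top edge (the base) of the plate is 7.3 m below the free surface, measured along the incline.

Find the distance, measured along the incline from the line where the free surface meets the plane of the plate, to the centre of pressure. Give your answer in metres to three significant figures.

γ = 9.81 kN/m³.
The plate makes 62° with the vertical, i.e. θ = 90° − 62° = 28° to the horizontal. Measuring y along the incline from the free-surface line, vertical depth h = y·sinθ with sinθ = 0.469472.
With the apex down, the centroid sits h/3 = 1.6/3 = 0.533333 m below the base (the top edge), so y_c = 7.3 + 0.533333 = 7.83333 m and h_c = 7.83333 × 0.469472 = 3.67753 m.
A = ½ × 1.37 × 1.6 = 1.096 m².
Resultant F = γ·h_c·A = 9.81 × 3.67753 × 1.096 = 39.5399 kN.
I_c = b·h³/36 = 1.37 × 1.6³/36 = 0.155876 m⁴.
Centre of pressure: y_p = y_c + I_c/(y_c·A) = 7.83333 + 0.155876/(7.83333 × 1.096) = 7.83333 + 0.0181561 = 7.85149 m along the plane.

y_p = 7.85 m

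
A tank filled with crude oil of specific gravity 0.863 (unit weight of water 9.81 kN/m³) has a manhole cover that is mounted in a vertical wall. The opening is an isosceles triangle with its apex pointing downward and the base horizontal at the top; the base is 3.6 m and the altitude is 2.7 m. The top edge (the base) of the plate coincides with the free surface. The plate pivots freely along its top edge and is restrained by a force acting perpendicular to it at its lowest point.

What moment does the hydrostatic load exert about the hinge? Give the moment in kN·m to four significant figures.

M ≈ 49.99 kN·m

γ = 0.863 × 9.81 = 8.46603 kN/m³.
With the apex down, the centroid sits h/3 = 2.7/3 = 0.9 m below the base (the top edge), so the centroid depth is h_c = 0.9 m.
A = ½ × 3.6 × 2.7 = 4.86 m².
Resultant F = γ·h_c·A = 8.46603 × 0.9 × 4.86 = 37.0304 kN.
I_c = b·h³/36 = 3.6 × 2.7³/36 = 1.9683 m⁴.
Centre of pressure: y_p = y_c + I_c/(y_c·A) = 0.9 + 1.9683/(0.9 × 4.86) = 0.9 + 0.45 = 1.35 m along the plane.
The resultant acts 0.9 + 0.45 = 1.35 m (along the plate) below the hinge at the top edge, so the moment about the hinge is M = F × 1.35 = 37.0304 × 1.35 = 49.991 kN·m.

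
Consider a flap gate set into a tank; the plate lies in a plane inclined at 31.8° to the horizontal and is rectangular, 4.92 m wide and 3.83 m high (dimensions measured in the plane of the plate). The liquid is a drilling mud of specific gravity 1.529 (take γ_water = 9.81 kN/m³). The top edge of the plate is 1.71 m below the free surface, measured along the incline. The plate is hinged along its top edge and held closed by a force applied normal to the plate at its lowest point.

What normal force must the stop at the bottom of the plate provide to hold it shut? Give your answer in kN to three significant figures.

P ≈ 317 kN

γ = 1.529 × 9.81 = 14.99949 kN/m³.
Let θ = 31.8° be the plate's angle to the horizontal; measure y along the incline from where the plane meets the free surface. Vertical depth h = y·sinθ with sinθ = 0.526956.
The centroid lies 3.83/2 = 1.915 m below the top edge, so y_c = 1.71 + 1.915 = 3.625 m and h_c = 3.625 × 0.526956 = 1.91022 m.
A = 4.92 × 3.83 = 18.8436 m².
Resultant F = γ·h_c·A = 14.99949 × 1.91022 × 18.8436 = 539.913 kN.
I_c = b·h³/12 = 4.92 × 3.83³/12 = 23.0346 m⁴.
Centre of pressure: y_p = y_c + I_c/(y_c·A) = 3.625 + 23.0346/(3.625 × 18.8436) = 3.625 + 0.337216 = 3.96222 m along the plane.
The resultant acts 1.915 + 0.337216 = 2.25222 m (along the plate) below the hinge at the top edge, so the moment about the hinge is M = F × 2.25222 = 539.913 × 2.25222 = 1216 kN·m.
A normal force at the bottom, 3.83 m from the hinge, must supply this moment: P = 1216/3.83 = 317.493 kN.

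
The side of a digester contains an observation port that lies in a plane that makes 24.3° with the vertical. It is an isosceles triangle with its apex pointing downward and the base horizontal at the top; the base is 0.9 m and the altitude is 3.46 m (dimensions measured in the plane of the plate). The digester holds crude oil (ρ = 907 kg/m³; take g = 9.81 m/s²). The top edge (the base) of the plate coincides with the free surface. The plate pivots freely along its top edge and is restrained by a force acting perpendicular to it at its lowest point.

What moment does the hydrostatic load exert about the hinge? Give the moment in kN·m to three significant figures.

γ = ρg = 907 × 9.81 / 1000 = 8.89767 kN/m³.
The plate makes 24.3° with the vertical, i.e. θ = 90° − 24.3° = 65.7° to the horizontal. Measuring y along the incline from the free-surface line, vertical depth h = y·sinθ with sinθ = 0.911403.
With the apex down, the centroid sits h/3 = 3.46/3 = 1.15333 m below the base (the top edge), so y_c = 1.15333 m and h_c = 1.15333 × 0.911403 = 1.05115 m.
A = ½ × 0.9 × 3.46 = 1.557 m².
Resultant F = γ·h_c·A = 8.89767 × 1.05115 × 1.557 = 14.5623 kN.
I_c = b·h³/36 = 0.9 × 3.46³/36 = 1.03554 m⁴.
Centre of pressure: y_p = y_c + I_c/(y_c·A) = 1.15333 + 1.03554/(1.15333 × 1.557) = 1.15333 + 0.576666 = 1.73 m along the plane.
The resultant acts 1.15333 + 0.576666 = 1.73 m (along the plate) below the hinge at the top edge, so the moment about the hinge is M = F × 1.73 = 14.5623 × 1.73 = 25.1928 kN·m.

M ≈ 25.2 kN·m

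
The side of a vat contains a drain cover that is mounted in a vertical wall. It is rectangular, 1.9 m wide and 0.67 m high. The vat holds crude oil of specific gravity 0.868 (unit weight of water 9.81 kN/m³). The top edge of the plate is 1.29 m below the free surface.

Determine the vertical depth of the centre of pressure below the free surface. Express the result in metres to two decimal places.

h_p = 1.65 m

γ = 0.868 × 9.81 = 8.51508 kN/m³.
The centroid lies 0.67/2 = 0.335 m below the top edge, so the centroid depth is h_c = 1.29 + 0.335 = 1.625 m.
A = 1.9 × 0.67 = 1.273 m².
Resultant F = γ·h_c·A = 8.51508 × 1.625 × 1.273 = 17.6145 kN.
I_c = b·h³/12 = 1.9 × 0.67³/12 = 0.0476208 m⁴.
Centre of pressure: y_p = y_c + I_c/(y_c·A) = 1.625 + 0.0476208/(1.625 × 1.273) = 1.625 + 0.0230205 = 1.64802 m along the plane.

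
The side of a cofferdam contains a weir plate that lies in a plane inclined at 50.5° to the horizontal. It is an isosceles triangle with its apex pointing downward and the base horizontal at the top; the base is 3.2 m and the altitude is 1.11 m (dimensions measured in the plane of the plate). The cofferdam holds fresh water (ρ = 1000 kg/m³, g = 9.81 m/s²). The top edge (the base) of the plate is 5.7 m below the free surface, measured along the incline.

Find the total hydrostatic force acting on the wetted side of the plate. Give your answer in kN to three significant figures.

γ = ρg = 1000 × 9.81 = 9810 N/m³ = 9.81 kN/m³.
Let θ = 50.5° be the plate's angle to the horizontal; measure y along the incline from where the plane meets the free surface. Vertical depth h = y·sinθ with sinθ = 0.771625.
With the apex down, the centroid sits h/3 = 1.11/3 = 0.37 m below the base (the top edge), so y_c = 5.7 + 0.37 = 6.07 m and h_c = 6.07 × 0.771625 = 4.68376 m.
A = ½ × 3.2 × 1.11 = 1.776 m².
Resultant F = γ·h_c·A = 9.81 × 4.68376 × 1.776 = 81.6031 kN.

F ≈ 81.6 kN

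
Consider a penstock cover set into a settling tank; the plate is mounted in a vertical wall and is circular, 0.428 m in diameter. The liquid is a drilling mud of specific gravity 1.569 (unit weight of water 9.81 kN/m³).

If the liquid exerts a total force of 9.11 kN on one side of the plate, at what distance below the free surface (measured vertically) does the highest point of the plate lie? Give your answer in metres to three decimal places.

d_top ≈ 3.900 m

γ = 1.569 × 9.81 = 15.39189 kN/m³.
A = π(0.214)² = 0.143872 m².
From F = γ·h_c·A, the centroid depth is h_c = 9.11/(15.39189 × 0.143872) = 4.11387 m.
The centroid is at the centre, 0.214 m below the top of the plate, so the highest point sits at h_top = 4.11387 − 0.214 = 3.89987 m below the surface.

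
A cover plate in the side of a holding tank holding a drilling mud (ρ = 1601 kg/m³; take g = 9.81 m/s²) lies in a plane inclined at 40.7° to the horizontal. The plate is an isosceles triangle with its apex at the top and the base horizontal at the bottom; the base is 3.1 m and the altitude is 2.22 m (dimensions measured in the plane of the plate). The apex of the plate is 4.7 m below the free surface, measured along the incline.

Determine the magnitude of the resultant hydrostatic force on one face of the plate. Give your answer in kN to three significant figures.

F ≈ 218 kN

γ = ρg = 1601 × 9.81 / 1000 = 15.70581 kN/m³.
Let θ = 40.7° be the plate's angle to the horizontal; measure y along the incline from where the plane meets the free surface. Vertical depth h = y·sinθ with sinθ = 0.652098.
With the apex up, the centroid sits 2h/3 = 2 × 2.22/3 = 1.48 m below the apex, so y_c = 4.7 + 1.48 = 6.18 m and h_c = 6.18 × 0.652098 = 4.02997 m.
A = ½ × 3.1 × 2.22 = 3.441 m².
Resultant F = γ·h_c·A = 15.70581 × 4.02997 × 3.441 = 217.794 kN.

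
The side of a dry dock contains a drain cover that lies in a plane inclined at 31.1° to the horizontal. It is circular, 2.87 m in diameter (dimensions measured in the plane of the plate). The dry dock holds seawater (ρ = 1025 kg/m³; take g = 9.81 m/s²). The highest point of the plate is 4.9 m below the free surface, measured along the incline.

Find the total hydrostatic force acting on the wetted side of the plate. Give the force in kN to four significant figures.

F ≈ 212.9 kN

γ = ρg = 1025 × 9.81 / 1000 = 10.05525 kN/m³.
Let θ = 31.1° be the plate's angle to the horizontal; measure y along the incline from where the plane meets the free surface. Vertical depth h = y·sinθ with sinθ = 0.516533.
The centroid is at the centre, 1.435 m below the top of the plate, so y_c = 4.9 + 1.435 = 6.335 m and h_c = 6.335 × 0.516533 = 3.27224 m.
A = π(1.435)² = 6.46925 m².
Resultant F = γ·h_c·A = 10.05525 × 3.27224 × 6.46925 = 212.859 kN.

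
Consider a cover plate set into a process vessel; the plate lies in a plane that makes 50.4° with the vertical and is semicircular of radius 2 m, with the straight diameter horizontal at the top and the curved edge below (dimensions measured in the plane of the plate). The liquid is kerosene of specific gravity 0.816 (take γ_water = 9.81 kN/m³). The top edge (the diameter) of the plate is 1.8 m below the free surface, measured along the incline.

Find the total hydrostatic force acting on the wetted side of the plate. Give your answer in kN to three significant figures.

γ = 0.816 × 9.81 = 8.00496 kN/m³.
The plate makes 50.4° with the vertical, i.e. θ = 90° − 50.4° = 39.6° to the horizontal. Measuring y along the incline from the free-surface line, vertical depth h = y·sinθ with sinθ = 0.637424.
The centroid of a semicircle lies 4r/(3π) = 0.848826 m from the diameter, here below the top edge, so y_c = 1.8 + 0.848826 = 2.64883 m and h_c = 2.64883 × 0.637424 = 1.68843 m.
A = πr²/2 = π × 2²/2 = 6.28319 m².
Resultant F = γ·h_c·A = 8.00496 × 1.68843 × 6.28319 = 84.9224 kN.

F ≈ 84.9 kN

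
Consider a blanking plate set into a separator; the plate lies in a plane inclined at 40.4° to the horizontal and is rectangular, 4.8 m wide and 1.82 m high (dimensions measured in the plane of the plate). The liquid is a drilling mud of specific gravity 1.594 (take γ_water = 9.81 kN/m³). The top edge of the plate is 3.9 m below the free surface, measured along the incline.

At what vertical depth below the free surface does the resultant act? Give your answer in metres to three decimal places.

h_p = 3.155 m

γ = 1.594 × 9.81 = 15.63714 kN/m³.
Let θ = 40.4° be the plate's angle to the horizontal; measure y along the incline from where the plane meets the free surface. Vertical depth h = y·sinθ with sinθ = 0.648120.
The centroid lies 1.82/2 = 0.91 m below the top edge, so y_c = 3.9 + 0.91 = 4.81 m and h_c = 4.81 × 0.648120 = 3.11746 m.
A = 4.8 × 1.82 = 8.736 m².
Resultant F = γ·h_c·A = 15.63714 × 3.11746 × 8.736 = 425.864 kN.
I_c = b·h³/12 = 4.8 × 1.82³/12 = 2.41143 m⁴.
Centre of pressure: y_p = y_c + I_c/(y_c·A) = 4.81 + 2.41143/(4.81 × 8.736) = 4.81 + 0.0573875 = 4.86739 m along the plane.
Vertically, h_p = y_p·sinθ = 4.86739 × 0.648120 = 3.15465 m.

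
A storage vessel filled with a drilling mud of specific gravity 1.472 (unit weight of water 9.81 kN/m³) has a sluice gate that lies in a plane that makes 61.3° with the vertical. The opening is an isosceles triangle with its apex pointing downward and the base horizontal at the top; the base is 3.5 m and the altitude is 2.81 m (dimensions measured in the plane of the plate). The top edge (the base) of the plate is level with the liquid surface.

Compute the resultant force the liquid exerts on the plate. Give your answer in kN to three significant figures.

F ≈ 31.9 kN

γ = 1.472 × 9.81 = 14.44032 kN/m³.
The plate makes 61.3° with the vertical, i.e. θ = 90° − 61.3° = 28.7° to the horizontal. Measuring y along the incline from the free-surface line, vertical depth h = y·sinθ with sinθ = 0.480223.
With the apex down, the centroid sits h/3 = 2.81/3 = 0.936667 m below the base (the top edge), so y_c = 0.936667 m and h_c = 0.936667 × 0.480223 = 0.449809 m.
A = ½ × 3.5 × 2.81 = 4.9175 m².
Resultant F = γ·h_c·A = 14.44032 × 0.449809 × 4.9175 = 31.9411 kN.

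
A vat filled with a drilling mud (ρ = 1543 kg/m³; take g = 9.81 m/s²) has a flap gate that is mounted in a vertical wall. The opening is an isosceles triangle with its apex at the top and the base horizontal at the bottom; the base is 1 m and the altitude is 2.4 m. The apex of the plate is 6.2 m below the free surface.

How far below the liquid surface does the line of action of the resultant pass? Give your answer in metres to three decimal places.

h_p = 7.841 m

γ = ρg = 1543 × 9.81 / 1000 = 15.13683 kN/m³.
With the apex up, the centroid sits 2h/3 = 2 × 2.4/3 = 1.6 m below the apex, so the centroid depth is h_c = 6.2 + 1.6 = 7.8 m.
A = ½ × 1 × 2.4 = 1.2 m².
Resultant F = γ·h_c·A = 15.13683 × 7.8 × 1.2 = 141.681 kN.
I_c = b·h³/36 = 1 × 2.4³/36 = 0.384 m⁴.
Centre of pressure: y_p = y_c + I_c/(y_c·A) = 7.8 + 0.384/(7.8 × 1.2) = 7.8 + 0.0410256 = 7.84103 m along the plane.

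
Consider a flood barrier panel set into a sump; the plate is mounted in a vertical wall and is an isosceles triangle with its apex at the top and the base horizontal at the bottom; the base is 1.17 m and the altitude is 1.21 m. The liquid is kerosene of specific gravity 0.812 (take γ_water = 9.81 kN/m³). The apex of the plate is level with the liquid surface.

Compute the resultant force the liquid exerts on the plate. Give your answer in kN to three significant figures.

F ≈ 4.55 kN

γ = 0.812 × 9.81 = 7.96572 kN/m³.
With the apex up, the centroid sits 2h/3 = 2 × 1.21/3 = 0.806667 m below the apex, so the centroid depth is h_c = 0.806667 m.
A = ½ × 1.17 × 1.21 = 0.70785 m².
Resultant F = γ·h_c·A = 7.96572 × 0.806667 × 0.70785 = 4.54842 kN.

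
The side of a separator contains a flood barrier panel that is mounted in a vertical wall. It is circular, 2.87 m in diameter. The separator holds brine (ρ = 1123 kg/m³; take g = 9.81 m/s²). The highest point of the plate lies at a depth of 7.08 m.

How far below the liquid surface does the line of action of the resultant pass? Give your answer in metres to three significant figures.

γ = ρg = 1123 × 9.81 / 1000 = 11.01663 kN/m³.
The centroid is at the centre, 1.435 m below the top of the plate, so the centroid depth is h_c = 7.08 + 1.435 = 8.515 m.
A = π(1.435)² = 6.46925 m².
Resultant F = γ·h_c·A = 11.01663 × 8.515 × 6.46925 = 606.858 kN.
I_c = πr⁴/4 = π × 1.435⁴/4 = 3.33041 m⁴.
Centre of pressure: y_p = y_c + I_c/(y_c·A) = 8.515 + 3.33041/(8.515 × 6.46925) = 8.515 + 0.0604587 = 8.57546 m along the plane.

h_p = 8.58 m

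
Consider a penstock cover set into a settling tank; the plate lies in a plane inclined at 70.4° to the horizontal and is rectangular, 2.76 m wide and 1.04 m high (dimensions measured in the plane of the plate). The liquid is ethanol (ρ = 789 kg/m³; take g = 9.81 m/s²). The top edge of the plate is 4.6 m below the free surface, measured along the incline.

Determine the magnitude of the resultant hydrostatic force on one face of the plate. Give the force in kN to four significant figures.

γ = ρg = 789 × 9.81 / 1000 = 7.74009 kN/m³.
Let θ = 70.4° be the plate's angle to the horizontal; measure y along the incline from where the plane meets the free surface. Vertical depth h = y·sinθ with sinθ = 0.942057.
The centroid lies 1.04/2 = 0.52 m below the top edge, so y_c = 4.6 + 0.52 = 5.12 m and h_c = 5.12 × 0.942057 = 4.82333 m.
A = 2.76 × 1.04 = 2.8704 m².
Resultant F = γ·h_c·A = 7.74009 × 4.82333 × 2.8704 = 107.161 kN.

F ≈ 107.2 kN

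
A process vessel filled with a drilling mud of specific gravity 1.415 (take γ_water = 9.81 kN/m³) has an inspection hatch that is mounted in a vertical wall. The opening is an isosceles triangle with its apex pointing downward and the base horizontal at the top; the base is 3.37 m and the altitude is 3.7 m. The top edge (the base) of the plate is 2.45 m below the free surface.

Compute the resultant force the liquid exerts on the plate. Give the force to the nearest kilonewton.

F ≈ 319 kN

γ = 1.415 × 9.81 = 13.88115 kN/m³.
With the apex down, the centroid sits h/3 = 3.7/3 = 1.23333 m below the base (the top edge), so the centroid depth is h_c = 2.45 + 1.23333 = 3.68333 m.
A = ½ × 3.37 × 3.7 = 6.2345 m².
Resultant F = γ·h_c·A = 13.88115 × 3.68333 × 6.2345 = 318.763 kN.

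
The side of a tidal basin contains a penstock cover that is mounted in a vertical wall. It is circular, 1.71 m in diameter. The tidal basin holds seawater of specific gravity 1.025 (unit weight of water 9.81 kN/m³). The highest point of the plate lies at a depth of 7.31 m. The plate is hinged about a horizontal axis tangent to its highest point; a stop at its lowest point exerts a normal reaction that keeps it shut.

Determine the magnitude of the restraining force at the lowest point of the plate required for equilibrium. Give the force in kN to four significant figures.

γ = 1.025 × 9.81 = 10.05525 kN/m³.
The centroid is at the centre, 0.855 m below the top of the plate, so the centroid depth is h_c = 7.31 + 0.855 = 8.165 m.
A = π(0.855)² = 2.29658 m².
Resultant F = γ·h_c·A = 10.05525 × 8.165 × 2.29658 = 188.552 kN.
I_c = πr⁴/4 = π × 0.855⁴/4 = 0.419715 m⁴.
Centre of pressure: y_p = y_c + I_c/(y_c·A) = 8.165 + 0.419715/(8.165 × 2.29658) = 8.165 + 0.0223829 = 8.18738 m along the plane.
The resultant acts 0.855 + 0.0223829 = 0.877383 m (along the plate) below the hinge at the top edge, so the moment about the hinge is M = F × 0.877383 = 188.552 × 0.877383 = 165.432 kN·m.
A normal force at the bottom, 1.71 m from the hinge, must supply this moment: P = 165.432/1.71 = 96.7439 kN.

P ≈ 96.74 kN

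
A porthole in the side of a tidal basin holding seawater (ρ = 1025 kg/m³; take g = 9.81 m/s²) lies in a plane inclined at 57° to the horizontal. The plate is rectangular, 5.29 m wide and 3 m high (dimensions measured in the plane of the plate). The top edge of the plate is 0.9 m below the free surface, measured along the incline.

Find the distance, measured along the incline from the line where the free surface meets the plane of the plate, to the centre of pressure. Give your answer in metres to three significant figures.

y_p = 2.71 m

γ = ρg = 1025 × 9.81 / 1000 = 10.05525 kN/m³.
Let θ = 57° be the plate's angle to the horizontal; measure y along the incline from where the plane meets the free surface. Vertical depth h = y·sinθ with sinθ = 0.838671.
The centroid lies 3/2 = 1.5 m below the top edge, so y_c = 0.9 + 1.5 = 2.4 m and h_c = 2.4 × 0.838671 = 2.01281 m.
A = 5.29 × 3 = 15.87 m².
Resultant F = γ·h_c·A = 10.05525 × 2.01281 × 15.87 = 321.198 kN.
I_c = b·h³/12 = 5.29 × 3³/12 = 11.9025 m⁴.
Centre of pressure: y_p = y_c + I_c/(y_c·A) = 2.4 + 11.9025/(2.4 × 15.87) = 2.4 + 0.3125 = 2.7125 m along the plane.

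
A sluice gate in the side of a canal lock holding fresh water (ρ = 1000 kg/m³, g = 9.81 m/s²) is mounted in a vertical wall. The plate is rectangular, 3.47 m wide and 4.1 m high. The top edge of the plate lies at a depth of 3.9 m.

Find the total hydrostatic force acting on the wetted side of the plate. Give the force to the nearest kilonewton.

F ≈ 830 kN

γ = ρg = 1000 × 9.81 = 9810 N/m³ = 9.81 kN/m³.
The centroid lies 4.1/2 = 2.05 m below the top edge, so the centroid depth is h_c = 3.9 + 2.05 = 5.95 m.
A = 3.47 × 4.1 = 14.227 m².
Resultant F = γ·h_c·A = 9.81 × 5.95 × 14.227 = 830.423 kN.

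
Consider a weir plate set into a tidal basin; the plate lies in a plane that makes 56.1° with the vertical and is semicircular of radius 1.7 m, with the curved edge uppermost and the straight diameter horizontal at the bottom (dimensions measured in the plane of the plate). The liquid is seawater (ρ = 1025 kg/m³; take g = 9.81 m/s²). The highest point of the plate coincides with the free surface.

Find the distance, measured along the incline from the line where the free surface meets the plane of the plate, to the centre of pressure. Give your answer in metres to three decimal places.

γ = ρg = 1025 × 9.81 / 1000 = 10.05525 kN/m³.
The plate makes 56.1° with the vertical, i.e. θ = 90° − 56.1° = 33.9° to the horizontal. Measuring y along the incline from the free-surface line, vertical depth h = y·sinθ with sinθ = 0.557745.
The centroid lies 4r/(3π) = 0.721502 m above the diameter, so r − 4r/(3π) = 1.7 − 0.721502 = 0.978498 m below the topmost point, so y_c = 0.978498 m and h_c = 0.978498 × 0.557745 = 0.545752 m.
A = πr²/2 = π × 1.7²/2 = 4.5396 m².
Resultant F = γ·h_c·A = 10.05525 × 0.545752 × 4.5396 = 24.9118 kN.
I_c = (π/8 − 8/(9π))·r⁴ = 0.109757 × 1.7⁴ = 0.916701 m⁴.
Centre of pressure: y_p = y_c + I_c/(y_c·A) = 0.978498 + 0.916701/(0.978498 × 4.5396) = 0.978498 + 0.206372 = 1.18487 m along the plane.

y_p = 1.185 m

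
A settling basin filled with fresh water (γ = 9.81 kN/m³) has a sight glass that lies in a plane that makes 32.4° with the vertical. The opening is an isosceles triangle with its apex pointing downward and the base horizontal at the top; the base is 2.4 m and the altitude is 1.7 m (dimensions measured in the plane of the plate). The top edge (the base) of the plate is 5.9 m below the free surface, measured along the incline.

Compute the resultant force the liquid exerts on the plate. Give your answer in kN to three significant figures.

F ≈ 109 kN

γ = 9.81 kN/m³.
The plate makes 32.4° with the vertical, i.e. θ = 90° − 32.4° = 57.6° to the horizontal. Measuring y along the incline from the free-surface line, vertical depth h = y·sinθ with sinθ = 0.844328.
With the apex down, the centroid sits h/3 = 1.7/3 = 0.566667 m below the base (the top edge), so y_c = 5.9 + 0.566667 = 6.46667 m and h_c = 6.46667 × 0.844328 = 5.45999 m.
A = ½ × 2.4 × 1.7 = 2.04 m².
Resultant F = γ·h_c·A = 9.81 × 5.45999 × 2.04 = 109.268 kN.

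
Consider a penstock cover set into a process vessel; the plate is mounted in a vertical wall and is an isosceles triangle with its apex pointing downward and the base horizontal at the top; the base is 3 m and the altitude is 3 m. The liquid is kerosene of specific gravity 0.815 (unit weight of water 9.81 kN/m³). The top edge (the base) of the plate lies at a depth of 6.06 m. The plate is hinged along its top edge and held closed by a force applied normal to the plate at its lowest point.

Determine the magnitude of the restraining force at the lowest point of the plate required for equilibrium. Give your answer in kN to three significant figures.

γ = 0.815 × 9.81 = 7.99515 kN/m³.
With the apex down, the centroid sits h/3 = 3/3 = 1 m below the base (the top edge), so the centroid depth is h_c = 6.06 + 1 = 7.06 m.
A = ½ × 3 × 3 = 4.5 m².
Resultant F = γ·h_c·A = 7.99515 × 7.06 × 4.5 = 254.006 kN.
I_c = b·h³/36 = 3 × 3³/36 = 2.25 m⁴.
Centre of pressure: y_p = y_c + I_c/(y_c·A) = 7.06 + 2.25/(7.06 × 4.5) = 7.06 + 0.0708215 = 7.13082 m along the plane.
The resultant acts 1 + 0.0708215 = 1.07082 m (along the plate) below the hinge at the top edge, so the moment about the hinge is M = F × 1.07082 = 254.006 × 1.07082 = 271.995 kN·m.
A normal force at the bottom, 3 m from the hinge, must supply this moment: P = 271.995/3 = 90.665 kN.

P ≈ 90.7 kN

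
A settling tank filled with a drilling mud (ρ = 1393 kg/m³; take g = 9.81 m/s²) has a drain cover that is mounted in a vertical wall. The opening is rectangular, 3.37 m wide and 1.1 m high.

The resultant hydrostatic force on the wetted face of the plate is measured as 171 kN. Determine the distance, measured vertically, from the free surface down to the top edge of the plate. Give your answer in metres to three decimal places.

γ = ρg = 1393 × 9.81 / 1000 = 13.66533 kN/m³.
A = 3.37 × 1.1 = 3.707 m².
From F = γ·h_c·A, the centroid depth is h_c = 171/(13.66533 × 3.707) = 3.37562 m.
The centroid lies 1.1/2 = 0.55 m below the top edge, so the top edge sits at h_top = 3.37562 − 0.55 = 2.82562 m below the surface.

d_top ≈ 2.826 m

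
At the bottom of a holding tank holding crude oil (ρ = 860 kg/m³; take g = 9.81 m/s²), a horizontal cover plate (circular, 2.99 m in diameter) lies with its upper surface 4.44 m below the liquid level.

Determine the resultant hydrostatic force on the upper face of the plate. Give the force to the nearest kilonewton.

γ = ρg = 860 × 9.81 / 1000 = 8.4366 kN/m³.
The plate is horizontal, so pressure is uniform at p = γ·h = 8.4366 × 4.44 = 37.4585 kN/m².
A = π(1.495)² = 7.02154 m².
F = p·A = 37.4585 × 7.02154 = 263.016 kN.

F ≈ 263 kN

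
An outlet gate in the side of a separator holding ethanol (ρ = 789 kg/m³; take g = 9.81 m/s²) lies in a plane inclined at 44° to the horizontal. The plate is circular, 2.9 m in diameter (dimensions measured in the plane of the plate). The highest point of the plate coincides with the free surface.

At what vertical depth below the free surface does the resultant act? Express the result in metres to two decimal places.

γ = ρg = 789 × 9.81 / 1000 = 7.74009 kN/m³.
Let θ = 44° be the plate's angle to the horizontal; measure y along the incline from where the plane meets the free surface. Vertical depth h = y·sinθ with sinθ = 0.694658.
The centroid is at the centre, 1.45 m below the top of the plate, so y_c = 1.45 m and h_c = 1.45 × 0.694658 = 1.00725 m.
A = π(1.45)² = 6.6052 m².
Resultant F = γ·h_c·A = 7.74009 × 1.00725 × 6.6052 = 51.4955 kN.
I_c = πr⁴/4 = π × 1.45⁴/4 = 3.47186 m⁴.
Centre of pressure: y_p = y_c + I_c/(y_c·A) = 1.45 + 3.47186/(1.45 × 6.6052) = 1.45 + 0.3625 = 1.8125 m along the plane.
Vertically, h_p = y_p·sinθ = 1.8125 × 0.694658 = 1.25907 m.

h_p = 1.26 m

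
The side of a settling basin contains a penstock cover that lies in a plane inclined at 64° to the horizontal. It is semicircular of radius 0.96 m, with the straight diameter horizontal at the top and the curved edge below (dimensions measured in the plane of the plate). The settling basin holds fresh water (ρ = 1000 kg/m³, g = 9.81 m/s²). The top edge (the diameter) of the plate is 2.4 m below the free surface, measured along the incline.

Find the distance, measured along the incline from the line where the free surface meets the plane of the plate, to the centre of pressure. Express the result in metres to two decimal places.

γ = ρg = 1000 × 9.81 = 9810 N/m³ = 9.81 kN/m³.
Let θ = 64° be the plate's angle to the horizontal; measure y along the incline from where the plane meets the free surface. Vertical depth h = y·sinθ with sinθ = 0.898794.
The centroid of a semicircle lies 4r/(3π) = 0.407437 m from the diameter, here below the top edge, so y_c = 2.4 + 0.407437 = 2.80744 m and h_c = 2.80744 × 0.898794 = 2.52331 m.
A = πr²/2 = π × 0.96²/2 = 1.44765 m².
Resultant F = γ·h_c·A = 9.81 × 2.52331 × 1.44765 = 35.8347 kN.
I_c = (π/8 − 8/(9π))·r⁴ = 0.109757 × 0.96⁴ = 0.0932217 m⁴.
Centre of pressure: y_p = y_c + I_c/(y_c·A) = 2.80744 + 0.0932217/(2.80744 × 1.44765) = 2.80744 + 0.0229373 = 2.83038 m along the plane.

y_p = 2.83 m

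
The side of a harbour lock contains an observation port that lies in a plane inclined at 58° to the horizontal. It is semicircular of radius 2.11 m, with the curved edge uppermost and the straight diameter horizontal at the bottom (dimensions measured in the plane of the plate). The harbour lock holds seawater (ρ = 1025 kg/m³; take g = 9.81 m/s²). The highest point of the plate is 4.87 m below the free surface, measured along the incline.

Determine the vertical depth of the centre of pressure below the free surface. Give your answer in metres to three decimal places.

h_p = 5.203 m

γ = ρg = 1025 × 9.81 / 1000 = 10.05525 kN/m³.
Let θ = 58° be the plate's angle to the horizontal; measure y along the incline from where the plane meets the free surface. Vertical depth h = y·sinθ with sinθ = 0.848048.
The centroid lies 4r/(3π) = 0.895512 m above the diameter, so r − 4r/(3π) = 2.11 − 0.895512 = 1.21449 m below the topmost point, so y_c = 4.87 + 1.21449 = 6.08449 m and h_c = 6.08449 × 0.848048 = 5.15994 m.
A = πr²/2 = π × 2.11²/2 = 6.99334 m².
Resultant F = γ·h_c·A = 10.05525 × 5.15994 × 6.99334 = 362.846 kN.
I_c = (π/8 − 8/(9π))·r⁴ = 0.109757 × 2.11⁴ = 2.17551 m⁴.
Centre of pressure: y_p = y_c + I_c/(y_c·A) = 6.08449 + 2.17551/(6.08449 × 6.99334) = 6.08449 + 0.0511272 = 6.13562 m along the plane.
Vertically, h_p = y_p·sinθ = 6.13562 × 0.848048 = 5.2033 m.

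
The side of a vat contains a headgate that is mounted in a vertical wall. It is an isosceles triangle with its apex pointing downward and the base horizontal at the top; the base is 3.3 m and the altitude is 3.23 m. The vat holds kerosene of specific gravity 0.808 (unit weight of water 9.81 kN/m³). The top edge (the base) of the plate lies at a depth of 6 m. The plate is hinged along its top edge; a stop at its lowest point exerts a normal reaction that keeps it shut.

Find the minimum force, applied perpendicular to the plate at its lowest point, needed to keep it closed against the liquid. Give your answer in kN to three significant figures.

γ = 0.808 × 9.81 = 7.92648 kN/m³.
With the apex down, the centroid sits h/3 = 3.23/3 = 1.07667 m below the base (the top edge), so the centroid depth is h_c = 6 + 1.07667 = 7.07667 m.
A = ½ × 3.3 × 3.23 = 5.3295 m².
Resultant F = γ·h_c·A = 7.92648 × 7.07667 × 5.3295 = 298.948 kN.
I_c = b·h³/36 = 3.3 × 3.23³/36 = 3.08901 m⁴.
Centre of pressure: y_p = y_c + I_c/(y_c·A) = 7.07667 + 3.08901/(7.07667 × 5.3295) = 7.07667 + 0.0819038 = 7.15857 m along the plane.
The resultant acts 1.07667 + 0.0819038 = 1.15857 m (along the plate) below the hinge at the top edge, so the moment about the hinge is M = F × 1.15857 = 298.948 × 1.15857 = 346.352 kN·m.
A normal force at the bottom, 3.23 m from the hinge, must supply this moment: P = 346.352/3.23 = 107.23 kN.

P ≈ 107 kN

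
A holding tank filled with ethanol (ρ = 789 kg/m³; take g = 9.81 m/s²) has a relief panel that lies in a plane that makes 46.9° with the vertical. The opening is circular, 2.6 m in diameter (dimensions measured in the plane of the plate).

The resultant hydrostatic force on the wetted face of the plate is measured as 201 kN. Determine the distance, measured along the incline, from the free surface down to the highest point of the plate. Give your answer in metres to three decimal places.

y_top ≈ 5.858 m

γ = ρg = 789 × 9.81 / 1000 = 7.74009 kN/m³.
A = π(1.3)² = 5.30929 m².
From F = γ·h_c·A, the centroid depth is h_c = 201/(7.74009 × 5.30929) = 4.89118 m.
The plate makes 46.9° with the vertical, i.e. θ = 90° − 46.9° = 43.1° to the horizontal. Measuring y along the incline from the free-surface line, vertical depth h = y·sinθ with sinθ = 0.683274.
Along the incline, y_c = h_c/sinθ = 4.89118/0.683274 = 7.15845 m.
The centroid is at the centre, 1.3 m below the top of the plate, so the highest point sits at y_top = 7.15845 − 1.3 = 5.85845 m along the incline.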